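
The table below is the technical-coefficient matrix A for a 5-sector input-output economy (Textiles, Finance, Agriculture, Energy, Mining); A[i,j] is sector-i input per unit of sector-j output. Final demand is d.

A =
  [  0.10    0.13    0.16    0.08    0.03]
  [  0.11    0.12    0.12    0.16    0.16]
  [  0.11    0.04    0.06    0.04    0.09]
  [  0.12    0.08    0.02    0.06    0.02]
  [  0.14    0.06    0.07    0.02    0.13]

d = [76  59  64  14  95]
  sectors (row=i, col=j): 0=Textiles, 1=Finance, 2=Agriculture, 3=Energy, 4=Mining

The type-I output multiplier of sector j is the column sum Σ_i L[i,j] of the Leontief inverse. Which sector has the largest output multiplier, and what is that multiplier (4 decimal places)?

Textiles (2.0485)

Form M = I − A:
  [  0.90   -0.13   -0.16   -0.08   -0.03]
  [ -0.11    0.88   -0.12   -0.16   -0.16]
  [ -0.11   -0.04    0.94   -0.04   -0.09]
  [ -0.12   -0.08   -0.02    0.94   -0.02]
  [ -0.14   -0.06   -0.07   -0.02    0.87]
Leontief inverse L = M⁻¹:
  [  1.2035    0.2100    0.2430    0.1508    0.1087]
  [  0.2503    1.2236    0.2236    0.2447    0.2624]
  [  0.1813    0.0948    1.1191    0.0822    0.1413]
  [  0.1837    0.1357    0.0770    1.1072    0.0647]
  [  0.2297    0.1289    0.1463    0.0732    1.1979]
Total output x = L · d:
  x_0 = 1.2035·76 + 0.2100·59 + 0.2430·64 + 0.1508·14 + 0.1087·95 = 131.8403
  x_1 = 0.2503·76 + 1.2236·59 + 0.2236·64 + 0.2447·14 + 0.2624·95 = 133.8835
  x_2 = 0.1813·76 + 0.0948·59 + 1.1191·64 + 0.0822·14 + 0.1413·95 = 105.5662
  x_3 = 0.1837·76 + 0.1357·59 + 0.0770·64 + 1.1072·14 + 0.0647·95 = 48.5404
  x_4 = 0.2297·76 + 0.1289·59 + 0.1463·64 + 0.0732·14 + 1.1979·95 = 149.2541
Output multipliers (column sums of L):
  Textiles: 2.0485
  Finance: 1.7930
  Agriculture: 1.8089
  Energy: 1.6581
  Mining: 1.7750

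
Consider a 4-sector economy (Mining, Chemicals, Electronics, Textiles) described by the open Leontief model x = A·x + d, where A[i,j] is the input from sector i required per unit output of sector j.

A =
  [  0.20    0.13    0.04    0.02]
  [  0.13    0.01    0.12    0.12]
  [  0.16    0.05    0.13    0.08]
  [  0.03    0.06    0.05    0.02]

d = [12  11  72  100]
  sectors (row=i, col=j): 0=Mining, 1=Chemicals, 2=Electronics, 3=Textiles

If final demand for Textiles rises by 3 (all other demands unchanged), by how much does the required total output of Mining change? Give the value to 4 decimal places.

Form M = I − A:
  [  0.80   -0.13   -0.04   -0.02]
  [ -0.13    0.99   -0.12   -0.12]
  [ -0.16   -0.05    0.87   -0.08]
  [ -0.03   -0.06   -0.05    0.98]
Leontief inverse L = M⁻¹:
  [  1.2986    0.1783    0.0875    0.0555]
  [  0.2096    1.0548    0.1636    0.1468]
  [  0.2569    0.1003    1.1816    0.1140]
  [  0.0657    0.0752    0.0730    1.0369]
Total output x = L · d:
  x_0 = 1.2986·12 + 0.1783·11 + 0.0875·72 + 0.0555·100 = 29.3902
  x_1 = 0.2096·12 + 1.0548·11 + 0.1636·72 + 0.1468·100 = 40.5732
  x_2 = 0.2569·12 + 0.1003·11 + 1.1816·72 + 0.1140·100 = 100.6620
  x_3 = 0.0657·12 + 0.0752·11 + 0.0730·72 + 1.0369·100 = 110.5604
Δx_0 = L[0,3] · Δd_3 = 0.0555 · 3 = 0.1664

0.1664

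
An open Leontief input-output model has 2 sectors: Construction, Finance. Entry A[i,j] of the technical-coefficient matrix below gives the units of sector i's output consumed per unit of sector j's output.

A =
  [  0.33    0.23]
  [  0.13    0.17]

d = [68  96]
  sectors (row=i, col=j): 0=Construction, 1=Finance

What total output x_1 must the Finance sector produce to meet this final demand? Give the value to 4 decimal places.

139.0346

Form M = I − A:
  [  0.67   -0.23]
  [ -0.13    0.83]
Leontief inverse L = M⁻¹:
  [  1.5773    0.4371]
  [  0.2471    1.2733]
Total output x = L · d:
  x_0 = 1.5773·68 + 0.4371·96 = 149.2208
  x_1 = 0.2471·68 + 1.2733·96 = 139.0346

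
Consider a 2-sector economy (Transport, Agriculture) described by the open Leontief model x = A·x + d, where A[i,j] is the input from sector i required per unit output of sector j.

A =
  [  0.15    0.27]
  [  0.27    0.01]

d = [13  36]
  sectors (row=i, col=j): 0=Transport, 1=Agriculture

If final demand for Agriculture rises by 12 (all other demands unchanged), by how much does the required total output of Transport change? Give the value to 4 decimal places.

4.2155

Form M = I − A:
  [  0.85   -0.27]
  [ -0.27    0.99]
Leontief inverse L = M⁻¹:
  [  1.2881    0.3513]
  [  0.3513    1.1059]
Total output x = L · d:
  x_0 = 1.2881·13 + 0.3513·36 = 29.3911
  x_1 = 0.3513·13 + 1.1059·36 = 44.3794
Δx_0 = L[0,1] · Δd_1 = 0.3513 · 12 = 4.2155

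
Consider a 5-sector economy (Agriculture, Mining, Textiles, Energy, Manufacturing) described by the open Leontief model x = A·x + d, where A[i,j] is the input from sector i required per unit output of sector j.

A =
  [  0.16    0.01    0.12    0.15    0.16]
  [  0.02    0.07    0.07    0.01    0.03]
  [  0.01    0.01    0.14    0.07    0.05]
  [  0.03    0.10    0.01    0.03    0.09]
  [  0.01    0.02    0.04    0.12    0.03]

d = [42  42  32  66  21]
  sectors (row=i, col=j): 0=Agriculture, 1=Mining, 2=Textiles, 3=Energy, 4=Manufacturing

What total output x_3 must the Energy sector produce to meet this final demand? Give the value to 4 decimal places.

79.6318

Form M = I − A:
  [  0.84   -0.01   -0.12   -0.15   -0.16]
  [ -0.02    0.93   -0.07   -0.01   -0.03]
  [ -0.01   -0.01    0.86   -0.07   -0.05]
  [ -0.03   -0.10   -0.01    0.97   -0.09]
  [ -0.01   -0.02   -0.04   -0.12    0.97]
Leontief inverse L = M⁻¹:
  [  1.2047    0.0445    0.1851    0.2287    0.2308]
  [  0.0284    1.0806    0.0944    0.0280    0.0456]
  [  0.0189    0.0248    1.1720    0.0968    0.0733]
  [  0.0421    0.1166    0.0328    1.0546    0.1101]
  [  0.0190    0.0382    0.0562    0.1374    1.0509]
Total output x = L · d:
  x_0 = 1.2047·42 + 0.0445·42 + 0.1851·32 + 0.2287·66 + 0.2308·21 = 78.3270
  x_1 = 0.0284·42 + 1.0806·42 + 0.0944·32 + 0.0280·66 + 0.0456·21 = 52.3996
  x_2 = 0.0189·42 + 0.0248·42 + 1.1720·32 + 0.0968·66 + 0.0733·21 = 47.2656
  x_3 = 0.0421·42 + 0.1166·42 + 0.0328·32 + 1.0546·66 + 0.1101·21 = 79.6318
  x_4 = 0.0190·42 + 0.0382·42 + 0.0562·32 + 0.1374·66 + 1.0509·21 = 35.3378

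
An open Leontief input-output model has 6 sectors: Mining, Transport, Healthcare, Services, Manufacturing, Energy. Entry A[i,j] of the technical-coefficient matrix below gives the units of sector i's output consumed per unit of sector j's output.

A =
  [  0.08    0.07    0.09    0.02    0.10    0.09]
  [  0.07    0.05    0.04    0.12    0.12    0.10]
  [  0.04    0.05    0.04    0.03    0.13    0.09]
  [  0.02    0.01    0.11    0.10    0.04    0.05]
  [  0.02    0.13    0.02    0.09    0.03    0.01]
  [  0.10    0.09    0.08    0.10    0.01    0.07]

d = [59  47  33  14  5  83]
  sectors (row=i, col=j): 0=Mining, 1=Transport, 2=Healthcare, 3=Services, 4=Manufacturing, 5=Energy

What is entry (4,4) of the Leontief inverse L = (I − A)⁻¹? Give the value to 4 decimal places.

L[4,4] = 1.0682

Form M = I − A:
  [  0.92   -0.07   -0.09   -0.02   -0.10   -0.09]
  [ -0.07    0.95   -0.04   -0.12   -0.12   -0.10]
  [ -0.04   -0.05    0.96   -0.03   -0.13   -0.09]
  [ -0.02   -0.01   -0.11    0.90   -0.04   -0.05]
  [ -0.02   -0.13   -0.02   -0.09    0.97   -0.01]
  [ -0.10   -0.09   -0.08   -0.10   -0.01    0.93]
Leontief inverse L = M⁻¹:
  [  1.1226    0.1250    0.1342    0.0771    0.1538    0.1409]
  [  0.1123    1.1054    0.0941    0.1868    0.1702    0.1507]
  [  0.0736    0.0981    1.0762    0.0817    0.1687    0.1280]
  [  0.0452    0.0416    0.1452    1.1397    0.0771    0.0850]
  [  0.0454    0.1580    0.0524    0.1357    1.0682    0.0452]
  [  0.1433    0.1350    0.1323    0.1574    0.0673    1.1256]
Total output x = L · d:
  x_0 = 1.1226·59 + 0.1250·47 + 0.1342·33 + 0.0771·14 + 0.1538·5 + 0.1409·83 = 90.0813
  x_1 = 0.1123·59 + 1.1054·47 + 0.0941·33 + 0.1868·14 + 0.1702·5 + 0.1507·83 = 77.6617
  x_2 = 0.0736·59 + 0.0981·47 + 1.0762·33 + 0.0817·14 + 0.1687·5 + 0.1280·83 = 57.0835
  x_3 = 0.0452·59 + 0.0416·47 + 0.1452·33 + 1.1397·14 + 0.0771·5 + 0.0850·83 = 32.8080
  x_4 = 0.0454·59 + 0.1580·47 + 0.0524·33 + 0.1357·14 + 1.0682·5 + 0.0452·83 = 22.8282
  x_5 = 0.1433·59 + 0.1350·47 + 0.1323·33 + 0.1574·14 + 0.0673·5 + 1.1256·83 = 115.1327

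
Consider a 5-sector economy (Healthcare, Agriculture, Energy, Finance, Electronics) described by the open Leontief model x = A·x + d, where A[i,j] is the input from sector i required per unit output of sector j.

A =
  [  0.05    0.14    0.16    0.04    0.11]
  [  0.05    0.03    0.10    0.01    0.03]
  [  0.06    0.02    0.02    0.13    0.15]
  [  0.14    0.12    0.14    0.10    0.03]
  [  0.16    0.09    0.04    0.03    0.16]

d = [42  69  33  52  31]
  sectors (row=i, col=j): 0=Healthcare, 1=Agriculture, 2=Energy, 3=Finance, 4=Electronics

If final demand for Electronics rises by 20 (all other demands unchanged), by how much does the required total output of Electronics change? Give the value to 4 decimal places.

Form M = I − A:
  [  0.95   -0.14   -0.16   -0.04   -0.11]
  [ -0.05    0.97   -0.10   -0.01   -0.03]
  [ -0.06   -0.02    0.98   -0.13   -0.15]
  [ -0.14   -0.12   -0.14    0.90   -0.03]
  [ -0.16   -0.09   -0.04   -0.03    0.84]
Leontief inverse L = M⁻¹:
  [  1.1239    0.1964    0.2246    0.0912    0.1976]
  [  0.0814    1.0566    0.1293    0.0365    0.0728]
  [  0.1352    0.0835    1.0844    0.1709    0.2204]
  [  0.2146    0.1898    0.2247    1.1591    0.1164]
  [  0.2369    0.1614    0.1163    0.0708    1.2506]
Total output x = L · d:
  x_0 = 1.1239·42 + 0.1964·69 + 0.2246·33 + 0.0912·52 + 0.1976·31 = 79.0342
  x_1 = 0.0814·42 + 1.0566·69 + 0.1293·33 + 0.0365·52 + 0.0728·31 = 84.7437
  x_2 = 0.1352·42 + 0.0835·69 + 1.0844·33 + 0.1709·52 + 0.2204·31 = 62.9447
  x_3 = 0.2146·42 + 0.1898·69 + 0.2247·33 + 1.1591·52 + 0.1164·31 = 93.4083
  x_4 = 0.2369·42 + 0.1614·69 + 0.1163·33 + 0.0708·52 + 1.2506·31 = 67.3720
Δx_4 = L[4,4] · Δd_4 = 1.2506 · 20 = 25.0112

25.0112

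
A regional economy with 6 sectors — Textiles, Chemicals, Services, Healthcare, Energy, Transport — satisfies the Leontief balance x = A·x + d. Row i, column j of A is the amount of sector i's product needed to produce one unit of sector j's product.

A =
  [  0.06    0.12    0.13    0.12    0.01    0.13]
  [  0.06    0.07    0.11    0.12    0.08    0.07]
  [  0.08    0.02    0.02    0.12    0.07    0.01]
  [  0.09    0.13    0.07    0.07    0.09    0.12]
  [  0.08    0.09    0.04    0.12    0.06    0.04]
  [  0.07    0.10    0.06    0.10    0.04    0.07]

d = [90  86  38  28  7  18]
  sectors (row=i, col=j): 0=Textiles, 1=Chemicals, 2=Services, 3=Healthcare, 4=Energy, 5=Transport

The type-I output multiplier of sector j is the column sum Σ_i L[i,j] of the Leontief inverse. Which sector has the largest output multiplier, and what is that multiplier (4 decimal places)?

Healthcare (2.2300)

Form M = I − A:
  [  0.94   -0.12   -0.13   -0.12   -0.01   -0.13]
  [ -0.06    0.93   -0.11   -0.12   -0.08   -0.07]
  [ -0.08   -0.02    0.98   -0.12   -0.07   -0.01]
  [ -0.09   -0.13   -0.07    0.93   -0.09   -0.12]
  [ -0.08   -0.09   -0.04   -0.12    0.94   -0.04]
  [ -0.07   -0.10   -0.06   -0.10   -0.04    0.93]
Leontief inverse L = M⁻¹:
  [  1.1400    0.2145    0.2081    0.2343    0.0773    0.2113]
  [  0.1328    1.1562    0.1777    0.2227    0.1404    0.1423]
  [  0.1280    0.0829    1.0684    0.1860    0.1085    0.0643]
  [  0.1694    0.2279    0.1516    1.1878    0.1548    0.2024]
  [  0.1425    0.1691    0.1048    0.2089    1.1122    0.1086]
  [  0.1327    0.1776    0.1245    0.1903    0.0924    1.1371]
Total output x = L · d:
  x_0 = 1.1400·90 + 0.2145·86 + 0.2081·38 + 0.2343·28 + 0.0773·7 + 0.2113·18 = 139.8631
  x_1 = 0.1328·90 + 1.1562·86 + 0.1777·38 + 0.2227·28 + 0.1404·7 + 0.1423·18 = 127.9219
  x_2 = 0.1280·90 + 0.0829·86 + 1.0684·38 + 0.1860·28 + 0.1085·7 + 0.0643·18 = 66.3764
  x_3 = 0.1694·90 + 0.2279·86 + 0.1516·38 + 1.1878·28 + 0.1548·7 + 0.2024·18 = 78.5971
  x_4 = 0.1425·90 + 0.1691·86 + 0.1048·38 + 0.2089·28 + 1.1122·7 + 0.1086·18 = 46.9408
  x_5 = 0.1327·90 + 0.1776·86 + 0.1245·38 + 0.1903·28 + 0.0924·7 + 1.1371·18 = 58.3898
Output multipliers (column sums of L):
  Textiles: 1.8454
  Chemicals: 2.0283
  Services: 1.8352
  Healthcare: 2.2300
  Energy: 1.6857
  Transport: 1.8659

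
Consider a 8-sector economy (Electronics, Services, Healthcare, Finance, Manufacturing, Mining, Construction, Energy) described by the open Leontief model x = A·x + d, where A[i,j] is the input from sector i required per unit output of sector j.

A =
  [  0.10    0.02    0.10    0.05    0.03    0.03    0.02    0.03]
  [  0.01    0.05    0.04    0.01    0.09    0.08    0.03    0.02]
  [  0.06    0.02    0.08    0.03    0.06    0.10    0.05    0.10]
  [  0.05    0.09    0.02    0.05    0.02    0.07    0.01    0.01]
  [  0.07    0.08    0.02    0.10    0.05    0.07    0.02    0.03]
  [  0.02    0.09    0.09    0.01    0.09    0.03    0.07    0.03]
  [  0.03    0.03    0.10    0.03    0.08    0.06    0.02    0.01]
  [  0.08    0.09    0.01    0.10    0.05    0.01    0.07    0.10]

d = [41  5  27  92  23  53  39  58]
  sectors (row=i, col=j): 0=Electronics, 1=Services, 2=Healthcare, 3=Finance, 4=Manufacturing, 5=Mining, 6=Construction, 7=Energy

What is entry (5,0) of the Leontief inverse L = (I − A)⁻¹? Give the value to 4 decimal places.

L[5,0] = 0.0559

Form M = I − A:
  [  0.90   -0.02   -0.10   -0.05   -0.03   -0.03   -0.02   -0.03]
  [ -0.01    0.95   -0.04   -0.01   -0.09   -0.08   -0.03   -0.02]
  [ -0.06   -0.02    0.92   -0.03   -0.06   -0.10   -0.05   -0.10]
  [ -0.05   -0.09   -0.02    0.95   -0.02   -0.07   -0.01   -0.01]
  [ -0.07   -0.08   -0.02   -0.10    0.95   -0.07   -0.02   -0.03]
  [ -0.02   -0.09   -0.09   -0.01   -0.09    0.97   -0.07   -0.03]
  [ -0.03   -0.03   -0.10   -0.03   -0.08   -0.06    0.98   -0.01]
  [ -0.08   -0.09   -0.01   -0.10   -0.05   -0.01   -0.07    0.90]
Leontief inverse L = M⁻¹:
  [  1.1390    0.0536    0.1413    0.0803    0.0650    0.0680    0.0434    0.0607]
  [  0.0367    1.0854    0.0719    0.0362    0.1266    0.1135    0.0517    0.0423]
  [  0.1076    0.0723    1.1309    0.0730    0.1117    0.1460    0.0856    0.1412]
  [  0.0740    0.1216    0.0511    1.0700    0.0531    0.1007    0.0290    0.0282]
  [  0.1065    0.1251    0.0600    0.1321    1.0916    0.1114    0.0446    0.0551]
  [  0.0559    0.1305    0.1321    0.0437    0.1367    1.0767    0.0964    0.0615]
  [  0.0626    0.0656    0.1370    0.0587    0.1174    0.0991    1.0435    0.0382]
  [  0.1257    0.1411    0.0534    0.1428    0.0969    0.0561    0.0979    1.1322]
Total output x = L · d:
  x_0 = 1.1390·41 + 0.0536·5 + 0.1413·27 + 0.0803·92 + 0.0650·23 + 0.0680·53 + 0.0434·39 + 0.0607·58 = 68.4795
  x_1 = 0.0367·41 + 1.0854·5 + 0.0719·27 + 0.0362·92 + 0.1266·23 + 0.1135·53 + 0.0517·39 + 0.0423·58 = 25.6050
  x_2 = 0.1076·41 + 0.0723·5 + 1.1309·27 + 0.0730·92 + 0.1117·23 + 0.1460·53 + 0.0856·39 + 0.1412·58 = 63.8585
  x_3 = 0.0740·41 + 0.1216·5 + 0.0511·27 + 1.0700·92 + 0.0531·23 + 0.1007·53 + 0.0290·39 + 0.0282·58 = 112.7837
  x_4 = 0.1065·41 + 0.1251·5 + 0.0600·27 + 0.1321·92 + 1.0916·23 + 0.1114·53 + 0.0446·39 + 0.0551·58 = 54.7089
  x_5 = 0.0559·41 + 0.1305·5 + 0.1321·27 + 0.0437·92 + 0.1367·23 + 1.0767·53 + 0.0964·39 + 0.0615·58 = 78.0692
  x_6 = 0.0626·41 + 0.0656·5 + 0.1370·27 + 0.0587·92 + 0.1174·23 + 0.0991·53 + 1.0435·39 + 0.0382·58 = 62.8613
  x_7 = 0.1257·41 + 0.1411·5 + 0.0534·27 + 0.1428·92 + 0.0969·23 + 0.0561·53 + 0.0979·39 + 1.1322·58 = 95.1291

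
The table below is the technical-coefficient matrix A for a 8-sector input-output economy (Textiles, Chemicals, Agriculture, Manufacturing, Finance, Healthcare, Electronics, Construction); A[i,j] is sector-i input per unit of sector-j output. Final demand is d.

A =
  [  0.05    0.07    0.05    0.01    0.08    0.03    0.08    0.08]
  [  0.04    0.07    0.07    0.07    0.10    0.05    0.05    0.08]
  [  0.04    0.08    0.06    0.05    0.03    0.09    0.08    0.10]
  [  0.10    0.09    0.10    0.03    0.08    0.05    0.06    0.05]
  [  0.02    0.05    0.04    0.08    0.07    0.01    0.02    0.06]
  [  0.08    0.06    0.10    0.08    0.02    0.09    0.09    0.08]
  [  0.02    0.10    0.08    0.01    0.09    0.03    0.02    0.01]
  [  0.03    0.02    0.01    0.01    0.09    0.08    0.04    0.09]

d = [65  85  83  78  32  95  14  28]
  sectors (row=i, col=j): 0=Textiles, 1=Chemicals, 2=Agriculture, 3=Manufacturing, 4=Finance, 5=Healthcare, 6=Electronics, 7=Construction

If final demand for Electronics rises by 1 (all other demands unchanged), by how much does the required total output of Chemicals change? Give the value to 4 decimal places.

Form M = I − A:
  [  0.95   -0.07   -0.05   -0.01   -0.08   -0.03   -0.08   -0.08]
  [ -0.04    0.93   -0.07   -0.07   -0.10   -0.05   -0.05   -0.08]
  [ -0.04   -0.08    0.94   -0.05   -0.03   -0.09   -0.08   -0.10]
  [ -0.10   -0.09   -0.10    0.97   -0.08   -0.05   -0.06   -0.05]
  [ -0.02   -0.05   -0.04   -0.08    0.93   -0.01   -0.02   -0.06]
  [ -0.08   -0.06   -0.10   -0.08   -0.02    0.91   -0.09   -0.08]
  [ -0.02   -0.10   -0.08   -0.01   -0.09   -0.03    0.98   -0.01]
  [ -0.03   -0.02   -0.01   -0.01   -0.09   -0.08   -0.04    0.91]
Leontief inverse L = M⁻¹:
  [  1.0824    0.1221    0.0967    0.0450    0.1396    0.0719    0.1202    0.1358]
  [  0.0842    1.1336    0.1294    0.1144    0.1696    0.1024    0.1012    0.1489]
  [  0.0858    0.1449    1.1222    0.0927    0.0997    0.1473    0.1342    0.1697]
  [  0.1453    0.1594    0.1631    1.0761    0.1531    0.1053    0.1171    0.1245]
  [  0.0503    0.0920    0.0789    0.1086    1.1176    0.0438    0.0530    0.1053]
  [  0.1340    0.1370    0.1727    0.1267    0.0979    1.1551    0.1544    0.1595]
  [  0.0485    0.1449    0.1215    0.0454    0.1369    0.0656    1.0557    0.0592]
  [  0.0590    0.0598    0.0485    0.0407    0.1363    0.1162    0.0742    1.1369]
Total output x = L · d:
  x_0 = 1.0824·65 + 0.1221·85 + 0.0967·83 + 0.0450·78 + 0.1396·32 + 0.0719·95 + 0.1202·14 + 0.1358·28 = 109.0599
  x_1 = 0.0842·65 + 1.1336·85 + 0.1294·83 + 0.1144·78 + 0.1696·32 + 0.1024·95 + 0.1012·14 + 0.1489·28 = 142.2325
  x_2 = 0.0858·65 + 0.1449·85 + 1.1222·83 + 0.0927·78 + 0.0997·32 + 0.1473·95 + 0.1342·14 + 0.1697·28 = 142.0781
  x_3 = 0.1453·65 + 0.1594·85 + 0.1631·83 + 1.0761·78 + 0.1531·32 + 0.1053·95 + 0.1171·14 + 0.1245·28 = 140.4985
  x_4 = 0.0503·65 + 0.0920·85 + 0.0789·83 + 0.1086·78 + 1.1176·32 + 0.0438·95 + 0.0530·14 + 0.1053·28 = 69.7229
  x_5 = 0.1340·65 + 0.1370·85 + 0.1727·83 + 0.1267·78 + 0.0979·32 + 1.1551·95 + 0.1544·14 + 0.1595·28 = 164.0704
  x_6 = 0.0485·65 + 0.1449·85 + 0.1215·83 + 0.0454·78 + 0.1369·32 + 0.0656·95 + 1.0557·14 + 0.0592·28 = 56.1395
  x_7 = 0.0590·65 + 0.0598·85 + 0.0485·83 + 0.0407·78 + 0.1363·32 + 0.1162·95 + 0.0742·14 + 1.1369·28 = 64.3830
Δx_1 = L[1,6] · Δd_6 = 0.1012 · 1 = 0.1012

0.1012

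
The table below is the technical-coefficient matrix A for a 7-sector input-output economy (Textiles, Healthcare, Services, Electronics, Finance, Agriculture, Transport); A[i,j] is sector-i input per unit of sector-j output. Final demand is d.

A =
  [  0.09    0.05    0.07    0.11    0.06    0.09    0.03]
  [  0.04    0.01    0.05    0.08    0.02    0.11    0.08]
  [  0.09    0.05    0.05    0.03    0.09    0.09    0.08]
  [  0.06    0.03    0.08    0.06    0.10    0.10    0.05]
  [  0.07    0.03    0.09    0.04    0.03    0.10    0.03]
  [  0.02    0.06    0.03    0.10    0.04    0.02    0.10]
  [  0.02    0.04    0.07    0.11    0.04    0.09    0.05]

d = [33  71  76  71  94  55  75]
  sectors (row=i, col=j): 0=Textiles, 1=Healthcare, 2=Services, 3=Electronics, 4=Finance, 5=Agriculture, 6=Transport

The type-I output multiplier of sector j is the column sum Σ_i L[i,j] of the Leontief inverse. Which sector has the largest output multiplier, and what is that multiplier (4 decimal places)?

Form M = I − A:
  [  0.91   -0.05   -0.07   -0.11   -0.06   -0.09   -0.03]
  [ -0.04    0.99   -0.05   -0.08   -0.02   -0.11   -0.08]
  [ -0.09   -0.05    0.95   -0.03   -0.09   -0.09   -0.08]
  [ -0.06   -0.03   -0.08    0.94   -0.10   -0.10   -0.05]
  [ -0.07   -0.03   -0.09   -0.04    0.97   -0.10   -0.03]
  [ -0.02   -0.06   -0.03   -0.10   -0.04    0.98   -0.10]
  [ -0.02   -0.04   -0.07   -0.11   -0.04   -0.09    0.95]
Leontief inverse L = M⁻¹:
  [  1.1408    0.0860    0.1255    0.1768    0.1124    0.1631    0.0839]
  [  0.0745    1.0393    0.0915    0.1345    0.0602    0.1631    0.1237]
  [  0.1358    0.0844    1.1025    0.0961    0.1342    0.1587    0.1302]
  [  0.1072    0.0649    0.1325    1.1221    0.1471    0.1681    0.1014]
  [  0.1090    0.0597    0.1307    0.0926    1.0700    0.1542    0.0744]
  [  0.0534    0.0841    0.0725    0.1499    0.0774    1.0773    0.1386]
  [  0.0592    0.0698    0.1154    0.1645    0.0842    0.1500    1.0972]
Total output x = L · d:
  x_0 = 1.1408·33 + 0.0860·71 + 0.1255·76 + 0.1768·71 + 0.1124·94 + 0.1631·55 + 0.0839·75 = 91.6648
  x_1 = 0.0745·33 + 1.0393·71 + 0.0915·76 + 0.1345·71 + 0.0602·94 + 0.1631·55 + 0.1237·75 = 116.6622
  x_2 = 0.1358·33 + 0.0844·71 + 1.1025·76 + 0.0961·71 + 0.1342·94 + 0.1587·55 + 0.1302·75 = 132.1965
  x_3 = 0.1072·33 + 0.0649·71 + 0.1325·76 + 1.1221·71 + 0.1471·94 + 0.1681·55 + 0.1014·75 = 128.5593
  x_4 = 0.1090·33 + 0.0597·71 + 0.1307·76 + 0.0926·71 + 1.0700·94 + 0.1542·55 + 0.0744·75 = 138.9817
  x_5 = 0.0534·33 + 0.0841·71 + 0.0725·76 + 0.1499·71 + 0.0774·94 + 1.0773·55 + 0.1386·75 = 100.8122
  x_6 = 0.0592·33 + 0.0698·71 + 0.1154·76 + 0.1645·71 + 0.0842·94 + 0.1500·55 + 1.0972·75 = 125.8183
Output multipliers (column sums of L):
  Textiles: 1.6799
  Healthcare: 1.4881
  Services: 1.7706
  Electronics: 1.9365
  Finance: 1.6855
  Agriculture: 2.0346
  Transport: 1.7494

Agriculture (2.0346)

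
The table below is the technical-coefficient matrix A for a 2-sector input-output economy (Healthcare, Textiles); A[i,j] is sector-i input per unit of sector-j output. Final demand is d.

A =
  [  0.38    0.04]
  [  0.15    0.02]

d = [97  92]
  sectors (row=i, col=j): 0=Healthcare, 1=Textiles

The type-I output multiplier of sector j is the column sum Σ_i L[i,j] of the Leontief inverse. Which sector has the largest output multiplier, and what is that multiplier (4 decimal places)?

Healthcare (1.8783)

Form M = I − A:
  [  0.62   -0.04]
  [ -0.15    0.98]
Leontief inverse L = M⁻¹:
  [  1.6290    0.0665]
  [  0.2493    1.0306]
Total output x = L · d:
  x_0 = 1.6290·97 + 0.0665·92 = 164.1290
  x_1 = 0.2493·97 + 1.0306·92 = 118.9993
Output multipliers (column sums of L):
  Healthcare: 1.8783
  Textiles: 1.0971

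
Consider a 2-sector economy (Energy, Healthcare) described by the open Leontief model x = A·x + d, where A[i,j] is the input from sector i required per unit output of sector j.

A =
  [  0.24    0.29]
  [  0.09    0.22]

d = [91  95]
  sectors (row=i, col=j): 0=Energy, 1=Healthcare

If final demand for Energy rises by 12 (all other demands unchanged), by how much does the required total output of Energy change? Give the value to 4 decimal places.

16.5167

Form M = I − A:
  [  0.76   -0.29]
  [ -0.09    0.78]
Leontief inverse L = M⁻¹:
  [  1.3764    0.5117]
  [  0.1588    1.3411]
Total output x = L · d:
  x_0 = 1.3764·91 + 0.5117·95 = 173.8662
  x_1 = 0.1588·91 + 1.3411·95 = 141.8564
Δx_0 = L[0,0] · Δd_0 = 1.3764 · 12 = 16.5167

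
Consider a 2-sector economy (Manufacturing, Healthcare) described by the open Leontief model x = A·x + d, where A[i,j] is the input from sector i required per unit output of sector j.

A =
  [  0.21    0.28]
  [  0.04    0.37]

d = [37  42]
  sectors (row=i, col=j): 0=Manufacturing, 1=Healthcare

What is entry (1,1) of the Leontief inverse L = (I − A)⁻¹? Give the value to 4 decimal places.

Form M = I − A:
  [  0.79   -0.28]
  [ -0.04    0.63]
Leontief inverse L = M⁻¹:
  [  1.2950    0.5755]
  [  0.0822    1.6238]
Total output x = L · d:
  x_0 = 1.2950·37 + 0.5755·42 = 72.0863
  x_1 = 0.0822·37 + 1.6238·42 = 71.2436

L[1,1] = 1.6238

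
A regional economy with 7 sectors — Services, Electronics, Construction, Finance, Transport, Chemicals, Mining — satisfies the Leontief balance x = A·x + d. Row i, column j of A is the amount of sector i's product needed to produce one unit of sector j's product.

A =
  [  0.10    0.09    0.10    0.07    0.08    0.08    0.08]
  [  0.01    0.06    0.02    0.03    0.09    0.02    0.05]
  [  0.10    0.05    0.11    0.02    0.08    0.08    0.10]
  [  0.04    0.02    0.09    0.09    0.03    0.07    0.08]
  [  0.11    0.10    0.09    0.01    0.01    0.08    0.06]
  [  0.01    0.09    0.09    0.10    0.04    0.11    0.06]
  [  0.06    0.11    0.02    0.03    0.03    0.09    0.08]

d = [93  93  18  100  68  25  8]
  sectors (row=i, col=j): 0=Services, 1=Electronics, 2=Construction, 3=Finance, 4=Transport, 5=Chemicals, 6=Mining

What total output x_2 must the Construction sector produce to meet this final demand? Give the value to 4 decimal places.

70.3223

Form M = I − A:
  [  0.90   -0.09   -0.10   -0.07   -0.08   -0.08   -0.08]
  [ -0.01    0.94   -0.02   -0.03   -0.09   -0.02   -0.05]
  [ -0.10   -0.05    0.89   -0.02   -0.08   -0.08   -0.10]
  [ -0.04   -0.02   -0.09    0.91   -0.03   -0.07   -0.08]
  [ -0.11   -0.10   -0.09   -0.01    0.99   -0.08   -0.06]
  [ -0.01   -0.09   -0.09   -0.10   -0.04    0.89   -0.06]
  [ -0.06   -0.11   -0.02   -0.03   -0.03   -0.09    0.92]
Leontief inverse L = M⁻¹:
  [  1.1686    0.1738    0.1822    0.1245    0.1402    0.1641    0.1615]
  [  0.0406    1.0990    0.0535    0.0507    0.1139    0.0559    0.0845]
  [  0.1662    0.1306    1.1858    0.0680    0.1350    0.1597    0.1756]
  [  0.0871    0.0768    0.1495    1.1313    0.0700    0.1324    0.1396]
  [  0.1606    0.1656    0.1517    0.0526    1.0615    0.1437    0.1226]
  [  0.0577    0.1537    0.1556    0.1475    0.0871    1.1784    0.1256]
  [  0.0984    0.1685    0.0691    0.0687    0.0711    0.1451    1.1323]
Total output x = L · d:
  x_0 = 1.1686·93 + 0.1738·93 + 0.1822·18 + 0.1245·100 + 0.1402·68 + 0.1641·25 + 0.1615·8 = 155.4956
  x_1 = 0.0406·93 + 1.0990·93 + 0.0535·18 + 0.0507·100 + 0.1139·68 + 0.0559·25 + 0.0845·8 = 121.8314
  x_2 = 0.1662·93 + 0.1306·93 + 1.1858·18 + 0.0680·100 + 0.1350·68 + 0.1597·25 + 0.1756·8 = 70.3223
  x_3 = 0.0871·93 + 0.0768·93 + 0.1495·18 + 1.1313·100 + 0.0700·68 + 0.1324·25 + 0.1396·8 = 140.2492
  x_4 = 0.1606·93 + 0.1656·93 + 0.1517·18 + 0.0526·100 + 1.0615·68 + 0.1437·25 + 0.1226·8 = 115.0856
  x_5 = 0.0577·93 + 0.1537·93 + 0.1556·18 + 0.1475·100 + 0.0871·68 + 1.1784·25 + 0.1256·8 = 73.6007
  x_6 = 0.0984·93 + 0.1685·93 + 0.0691·18 + 0.0687·100 + 0.0711·68 + 0.1451·25 + 1.1323·8 = 50.4584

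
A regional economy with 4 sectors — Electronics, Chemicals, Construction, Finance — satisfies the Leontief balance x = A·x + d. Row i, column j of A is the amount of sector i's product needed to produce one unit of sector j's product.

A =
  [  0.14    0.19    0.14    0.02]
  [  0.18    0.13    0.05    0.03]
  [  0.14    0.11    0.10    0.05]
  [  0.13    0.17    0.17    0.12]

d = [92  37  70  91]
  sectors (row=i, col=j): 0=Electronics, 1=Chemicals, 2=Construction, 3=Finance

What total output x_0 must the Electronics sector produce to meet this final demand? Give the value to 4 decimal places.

149.5049

Form M = I − A:
  [  0.86   -0.19   -0.14   -0.02]
  [ -0.18    0.87   -0.05   -0.03]
  [ -0.14   -0.11    0.90   -0.05]
  [ -0.13   -0.17   -0.17    0.88]
Leontief inverse L = M⁻¹:
  [  1.2738    0.3170    0.2257    0.0526]
  [  0.2880    1.2389    0.1242    0.0558]
  [  0.2496    0.2190    1.1772    0.0800]
  [  0.2920    0.3285    0.2847    1.1704]
Total output x = L · d:
  x_0 = 1.2738·92 + 0.3170·37 + 0.2257·70 + 0.0526·91 = 149.5049
  x_1 = 0.2880·92 + 1.2389·37 + 0.1242·70 + 0.0558·91 = 86.1058
  x_2 = 0.2496·92 + 0.2190·37 + 1.1772·70 + 0.0800·91 = 120.7501
  x_3 = 0.2920·92 + 0.3285·37 + 0.2847·70 + 1.1704·91 = 165.4559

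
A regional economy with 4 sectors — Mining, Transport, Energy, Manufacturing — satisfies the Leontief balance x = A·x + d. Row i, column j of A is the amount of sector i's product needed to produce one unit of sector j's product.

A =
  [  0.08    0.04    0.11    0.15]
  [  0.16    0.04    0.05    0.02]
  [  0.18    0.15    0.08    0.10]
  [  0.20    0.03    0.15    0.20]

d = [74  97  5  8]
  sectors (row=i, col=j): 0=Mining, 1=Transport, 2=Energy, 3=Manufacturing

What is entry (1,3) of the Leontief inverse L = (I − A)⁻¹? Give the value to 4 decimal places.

L[1,3] = 0.0807

Form M = I − A:
  [  0.92   -0.04   -0.11   -0.15]
  [ -0.16    0.96   -0.05   -0.02]
  [ -0.18   -0.15    0.92   -0.10]
  [ -0.20   -0.03   -0.15    0.80]
Leontief inverse L = M⁻¹:
  [  1.1931    0.0869    0.1880    0.2494]
  [  0.2226    1.0687    0.0978    0.0807]
  [  0.3093    0.2021    1.1690    0.2092]
  [  0.3646    0.0997    0.2699    1.3546]
Total output x = L · d:
  x_0 = 1.1931·74 + 0.0869·97 + 0.1880·5 + 0.2494·8 = 99.6499
  x_1 = 0.2226·74 + 1.0687·97 + 0.0978·5 + 0.0807·8 = 121.2723
  x_2 = 0.3093·74 + 0.2021·97 + 1.1690·5 + 0.2092·8 = 50.0126
  x_3 = 0.3646·74 + 0.0997·97 + 0.2699·5 + 1.3546·8 = 48.8375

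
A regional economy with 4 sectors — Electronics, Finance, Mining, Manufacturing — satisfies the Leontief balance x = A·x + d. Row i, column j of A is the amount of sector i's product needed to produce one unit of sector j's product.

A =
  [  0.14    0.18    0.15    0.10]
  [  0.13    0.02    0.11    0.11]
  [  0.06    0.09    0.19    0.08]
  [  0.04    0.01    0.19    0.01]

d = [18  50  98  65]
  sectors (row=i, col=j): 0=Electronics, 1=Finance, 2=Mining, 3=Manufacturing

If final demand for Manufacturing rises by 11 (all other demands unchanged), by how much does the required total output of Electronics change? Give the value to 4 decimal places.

Form M = I − A:
  [  0.86   -0.18   -0.15   -0.10]
  [ -0.13    0.98   -0.11   -0.11]
  [ -0.06   -0.09    0.81   -0.08]
  [ -0.04   -0.01   -0.19    0.99]
Leontief inverse L = M⁻¹:
  [  1.2309    0.2558    0.3043    0.1774]
  [  0.1850    1.0759    0.2169    0.1558]
  [  0.1191    0.1433    1.3074    0.1336]
  [  0.0745    0.0487    0.2654    1.0445]
Total output x = L · d:
  x_0 = 1.2309·18 + 0.2558·50 + 0.3043·98 + 0.1774·65 = 76.2988
  x_1 = 0.1850·18 + 1.0759·50 + 0.2169·98 + 0.1558·65 = 88.5067
  x_2 = 0.1191·18 + 0.1433·50 + 1.3074·98 + 0.1336·65 = 146.1206
  x_3 = 0.0745·18 + 0.0487·50 + 0.2654·98 + 1.0445·65 = 97.6767
Δx_0 = L[0,3] · Δd_3 = 0.1774 · 11 = 1.9509

1.9509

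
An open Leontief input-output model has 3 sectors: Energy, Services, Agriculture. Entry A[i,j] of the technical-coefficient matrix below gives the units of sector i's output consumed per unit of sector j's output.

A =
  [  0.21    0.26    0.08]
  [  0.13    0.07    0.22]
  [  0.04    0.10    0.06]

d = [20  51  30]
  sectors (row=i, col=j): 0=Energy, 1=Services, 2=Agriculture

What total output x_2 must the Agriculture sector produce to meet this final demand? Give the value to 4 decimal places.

Form M = I − A:
  [  0.79   -0.26   -0.08]
  [ -0.13    0.93   -0.22]
  [ -0.04   -0.10    0.94]
Leontief inverse L = M⁻¹:
  [  1.3417    0.3974    0.2072]
  [  0.2062    1.1641    0.2900]
  [  0.0790    0.1408    1.1035]
Total output x = L · d:
  x_0 = 1.3417·20 + 0.3974·51 + 0.2072·30 = 53.3162
  x_1 = 0.2062·20 + 1.1641·51 + 0.2900·30 = 72.1948
  x_2 = 0.0790·20 + 0.1408·51 + 1.1035·30 = 41.8640

41.8640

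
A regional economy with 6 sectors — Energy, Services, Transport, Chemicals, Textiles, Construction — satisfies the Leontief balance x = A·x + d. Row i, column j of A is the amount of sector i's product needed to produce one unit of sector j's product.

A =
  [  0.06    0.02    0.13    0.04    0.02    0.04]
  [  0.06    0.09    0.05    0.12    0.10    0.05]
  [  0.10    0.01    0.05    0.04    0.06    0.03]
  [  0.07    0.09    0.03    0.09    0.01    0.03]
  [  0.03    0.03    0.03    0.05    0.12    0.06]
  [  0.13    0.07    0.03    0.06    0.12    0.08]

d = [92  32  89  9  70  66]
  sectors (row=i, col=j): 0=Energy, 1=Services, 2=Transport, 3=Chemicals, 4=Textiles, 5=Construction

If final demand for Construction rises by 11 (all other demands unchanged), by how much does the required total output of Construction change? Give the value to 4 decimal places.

12.3000

Form M = I − A:
  [  0.94   -0.02   -0.13   -0.04   -0.02   -0.04]
  [ -0.06    0.91   -0.05   -0.12   -0.10   -0.05]
  [ -0.10   -0.01    0.95   -0.04   -0.06   -0.03]
  [ -0.07   -0.09   -0.03    0.91   -0.01   -0.03]
  [ -0.03   -0.03   -0.03   -0.05    0.88   -0.06]
  [ -0.13   -0.07   -0.03   -0.06   -0.12    0.92]
Leontief inverse L = M⁻¹:
  [  1.0980    0.0388    0.1579    0.0670    0.0491    0.0604]
  [  0.1108    1.1307    0.0875    0.1717    0.1505    0.0845]
  [  0.1311    0.0279    1.0784    0.0649    0.0873    0.0502]
  [  0.1065    0.1199    0.0594    1.1277    0.0401    0.0525]
  [  0.0642    0.0550    0.0536    0.0818    1.1604    0.0859]
  [  0.1832    0.1074    0.0750    0.1089    0.1752    1.1182]
Total output x = L · d:
  x_0 = 1.0980·92 + 0.0388·32 + 0.1579·89 + 0.0670·9 + 0.0491·70 + 0.0604·66 = 124.3331
  x_1 = 0.1108·92 + 1.1307·32 + 0.0875·89 + 0.1717·9 + 0.1505·70 + 0.0845·66 = 71.8179
  x_2 = 0.1311·92 + 0.0279·32 + 1.0784·89 + 0.0649·9 + 0.0873·70 + 0.0502·66 = 118.9361
  x_3 = 0.1065·92 + 0.1199·32 + 0.0594·89 + 1.1277·9 + 0.0401·70 + 0.0525·66 = 35.3362
  x_4 = 0.0642·92 + 0.0550·32 + 0.0536·89 + 0.0818·9 + 1.1604·70 + 0.0859·66 = 100.0680
  x_5 = 0.1832·92 + 0.1074·32 + 0.0750·89 + 0.1089·9 + 0.1752·70 + 1.1182·66 = 114.0076
Δx_5 = L[5,5] · Δd_5 = 1.1182 · 11 = 12.3000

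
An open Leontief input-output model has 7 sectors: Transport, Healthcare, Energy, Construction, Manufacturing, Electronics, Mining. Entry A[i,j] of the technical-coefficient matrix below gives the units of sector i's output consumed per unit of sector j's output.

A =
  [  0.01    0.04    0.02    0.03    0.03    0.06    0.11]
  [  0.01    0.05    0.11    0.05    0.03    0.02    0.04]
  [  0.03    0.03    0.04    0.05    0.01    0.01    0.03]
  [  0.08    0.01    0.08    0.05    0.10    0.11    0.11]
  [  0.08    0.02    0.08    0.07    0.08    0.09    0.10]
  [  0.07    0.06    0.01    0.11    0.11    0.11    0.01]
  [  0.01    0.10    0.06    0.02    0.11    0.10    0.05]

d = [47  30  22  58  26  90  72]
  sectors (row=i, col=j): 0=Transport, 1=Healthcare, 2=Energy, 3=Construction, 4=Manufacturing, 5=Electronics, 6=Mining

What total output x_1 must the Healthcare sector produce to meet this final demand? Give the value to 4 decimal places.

52.1457

Form M = I − A:
  [  0.99   -0.04   -0.02   -0.03   -0.03   -0.06   -0.11]
  [ -0.01    0.95   -0.11   -0.05   -0.03   -0.02   -0.04]
  [ -0.03   -0.03    0.96   -0.05   -0.01   -0.01   -0.03]
  [ -0.08   -0.01   -0.08    0.95   -0.10   -0.11   -0.11]
  [ -0.08   -0.02   -0.08   -0.07    0.92   -0.09   -0.10]
  [ -0.07   -0.06   -0.01   -0.11   -0.11    0.89   -0.01]
  [ -0.01   -0.10   -0.06   -0.02   -0.11   -0.10    0.95]
Leontief inverse L = M⁻¹:
  [  1.0314    0.0682    0.0499    0.0588    0.0716    0.1018    0.1393]
  [  0.0304    1.0708    0.1395    0.0764    0.0600    0.0509    0.0687]
  [  0.0434    0.0442    1.0594    0.0667    0.0318    0.0331    0.0518]
  [  0.1218    0.0535    0.1271    1.1032    0.1690    0.1831    0.1678]
  [  0.1195    0.0609    0.1263    0.1197    1.1449    0.1590    0.1564]
  [  0.1140    0.0937    0.0577    0.1624    0.1743    1.1794    0.0685]
  [  0.0452    0.1343    0.1055    0.0671    0.1636    0.1549    1.0935]
Total output x = L · d:
  x_0 = 1.0314·47 + 0.0682·30 + 0.0499·22 + 0.0588·58 + 0.0716·26 + 0.1018·90 + 0.1393·72 = 76.0854
  x_1 = 0.0304·47 + 1.0708·30 + 0.1395·22 + 0.0764·58 + 0.0600·26 + 0.0509·90 + 0.0687·72 = 52.1457
  x_2 = 0.0434·47 + 0.0442·30 + 1.0594·22 + 0.0667·58 + 0.0318·26 + 0.0331·90 + 0.0518·72 = 38.0718
  x_3 = 0.1218·47 + 0.0535·30 + 0.1271·22 + 1.1032·58 + 0.1690·26 + 0.1831·90 + 0.1678·72 = 107.0716
  x_4 = 0.1195·47 + 0.0609·30 + 0.1263·22 + 0.1197·58 + 1.1449·26 + 0.1590·90 + 0.1564·72 = 72.5021
  x_5 = 0.1140·47 + 0.0937·30 + 0.0577·22 + 0.1624·58 + 0.1743·26 + 1.1794·90 + 0.0685·72 = 134.4735
  x_6 = 0.0452·47 + 0.1343·30 + 0.1055·22 + 0.0671·58 + 0.1636·26 + 0.1549·90 + 1.0935·72 = 109.2882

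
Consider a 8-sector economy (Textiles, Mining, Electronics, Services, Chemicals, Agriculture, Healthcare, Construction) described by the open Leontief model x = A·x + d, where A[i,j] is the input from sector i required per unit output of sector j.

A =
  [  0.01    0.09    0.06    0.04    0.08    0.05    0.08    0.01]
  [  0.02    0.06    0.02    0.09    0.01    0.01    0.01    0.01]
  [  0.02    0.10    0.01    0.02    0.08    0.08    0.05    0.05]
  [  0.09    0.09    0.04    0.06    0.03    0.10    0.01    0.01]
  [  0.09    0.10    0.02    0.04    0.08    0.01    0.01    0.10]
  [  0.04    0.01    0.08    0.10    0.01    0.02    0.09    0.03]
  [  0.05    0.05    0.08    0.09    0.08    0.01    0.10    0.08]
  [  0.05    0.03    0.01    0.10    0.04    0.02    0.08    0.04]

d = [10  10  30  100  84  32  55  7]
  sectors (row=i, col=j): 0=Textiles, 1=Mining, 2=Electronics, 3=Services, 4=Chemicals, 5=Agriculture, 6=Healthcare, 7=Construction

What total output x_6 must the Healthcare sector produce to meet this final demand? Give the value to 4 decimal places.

Form M = I − A:
  [  0.99   -0.09   -0.06   -0.04   -0.08   -0.05   -0.08   -0.01]
  [ -0.02    0.94   -0.02   -0.09   -0.01   -0.01   -0.01   -0.01]
  [ -0.02   -0.10    0.99   -0.02   -0.08   -0.08   -0.05   -0.05]
  [ -0.09   -0.09   -0.04    0.94   -0.03   -0.10   -0.01   -0.01]
  [ -0.09   -0.10   -0.02   -0.04    0.92   -0.01   -0.01   -0.10]
  [ -0.04   -0.01   -0.08   -0.10   -0.01    0.98   -0.09   -0.03]
  [ -0.05   -0.05   -0.08   -0.09   -0.08   -0.01    0.90   -0.08]
  [ -0.05   -0.03   -0.01   -0.10   -0.04   -0.02   -0.08    0.96]
Leontief inverse L = M⁻¹:
  [  1.0438    0.1379    0.0874    0.0874    0.1151    0.0739    0.1125    0.0414]
  [  0.0387    1.0870    0.0339    0.1149    0.0251    0.0285    0.0236    0.0202]
  [  0.0523    0.1416    1.0367    0.0693    0.1102    0.0994    0.0827    0.0782]
  [  0.1194    0.1361    0.0702    1.1073    0.0607    0.1279    0.0446    0.0319]
  [  0.1235    0.1505    0.0443    0.0895    1.1158    0.0350    0.0433    0.1270]
  [  0.0721    0.0565    0.1078    0.1425    0.0457    1.0509    0.1252    0.0565]
  [  0.0959    0.1148    0.1144    0.1504    0.1298    0.0462    1.1457    0.1202]
  [  0.0832    0.0738    0.0373    0.1434    0.0725    0.0463    0.1120    1.0651]
Total output x = L · d:
  x_0 = 1.0438·10 + 0.1379·10 + 0.0874·30 + 0.0874·100 + 0.1151·84 + 0.0739·32 + 0.1125·55 + 0.0414·7 = 41.6920
  x_1 = 0.0387·10 + 1.0870·10 + 0.0339·30 + 0.1149·100 + 0.0251·84 + 0.0285·32 + 0.0236·55 + 0.0202·7 = 28.2283
  x_2 = 0.0523·10 + 0.1416·10 + 1.0367·30 + 0.0693·100 + 0.1102·84 + 0.0994·32 + 0.0827·55 + 0.0782·7 = 57.5009
  x_3 = 0.1194·10 + 0.1361·10 + 0.0702·30 + 1.1073·100 + 0.0607·84 + 0.1279·32 + 0.0446·55 + 0.0319·7 = 127.2649
  x_4 = 0.1235·10 + 0.1505·10 + 0.0443·30 + 0.0895·100 + 1.1158·84 + 0.0350·32 + 0.0433·55 + 0.1270·7 = 111.1319
  x_5 = 0.0721·10 + 0.0565·10 + 0.1078·30 + 0.1425·100 + 0.0457·84 + 1.0509·32 + 0.1252·55 + 0.0565·7 = 63.5182
  x_6 = 0.0959·10 + 0.1148·10 + 0.1144·30 + 0.1504·100 + 0.1298·84 + 0.0462·32 + 1.1457·55 + 0.1202·7 = 96.8150
  x_7 = 0.0832·10 + 0.0738·10 + 0.0373·30 + 0.1434·100 + 0.0725·84 + 0.0463·32 + 0.1120·55 + 1.0651·7 = 38.2227

96.8150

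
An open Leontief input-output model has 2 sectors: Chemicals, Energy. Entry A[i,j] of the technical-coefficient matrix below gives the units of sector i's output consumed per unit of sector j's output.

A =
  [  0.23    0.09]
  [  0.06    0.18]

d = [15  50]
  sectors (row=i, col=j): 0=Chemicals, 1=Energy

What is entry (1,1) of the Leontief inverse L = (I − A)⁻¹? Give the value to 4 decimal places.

L[1,1] = 1.2300

Form M = I − A:
  [  0.77   -0.09]
  [ -0.06    0.82]
Leontief inverse L = M⁻¹:
  [  1.3099    0.1438]
  [  0.0958    1.2300]
Total output x = L · d:
  x_0 = 1.3099·15 + 0.1438·50 = 26.8371
  x_1 = 0.0958·15 + 1.2300·50 = 62.9393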